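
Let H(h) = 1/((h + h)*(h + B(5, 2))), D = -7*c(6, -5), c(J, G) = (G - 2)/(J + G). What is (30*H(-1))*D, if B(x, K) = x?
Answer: -735/4 ≈ -183.75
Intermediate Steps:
c(J, G) = (-2 + G)/(G + J)
D = 49 (D = -7*(-2 - 5)/(-5 + 6) = -7*(-7)/1 = -7*(-7) = 49)
H(h) = 1/(2*h*(5 + h)) (H(h) = 1/((h + h)*(h + 5)) = 1/((2*h)*(5 + h)) = 1/(2*h*(5 + h)))
(30*H(-1))*D = (30*((1/2)/(-1*(5 - 1))))*49 = (30*((1/2)*(-1)/4))*49 = (30*((1/2)*(-1)*(1/4)))*49 = (30*(-1/8))*49 = -15/4*49 = -735/4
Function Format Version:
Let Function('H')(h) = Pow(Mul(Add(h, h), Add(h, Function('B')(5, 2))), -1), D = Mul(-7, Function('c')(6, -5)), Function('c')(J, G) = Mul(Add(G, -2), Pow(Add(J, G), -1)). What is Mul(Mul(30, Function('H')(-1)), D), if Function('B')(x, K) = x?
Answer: Rational(-735, 4) ≈ -183.75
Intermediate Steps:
Function('c')(J, G) = Mul(Pow(Add(G, J), -1), Add(-2, G)) (Function('c')(J, G) = Mul(Add(-2, G), Pow(Add(G, J), -1)) = Mul(Pow(Add(G, J), -1), Add(-2, G)))
D = 49 (D = Mul(-7, Mul(Pow(Add(-5, 6), -1), Add(-2, -5))) = Mul(-7, Mul(Pow(1, -1), -7)) = Mul(-7, Mul(1, -7)) = Mul(-7, -7) = 49)
Function('H')(h) = Mul(Rational(1, 2), Pow(h, -1), Pow(Add(5, h), -1)) (Function('H')(h) = Pow(Mul(Add(h, h), Add(h, 5)), -1) = Pow(Mul(Mul(2, h), Add(5, h)), -1) = Pow(Mul(2, h, Add(5, h)), -1) = Mul(Rational(1, 2), Pow(h, -1), Pow(Add(5, h), -1)))
Mul(Mul(30, Function('H')(-1)), D) = Mul(Mul(30, Mul(Rational(1, 2), Pow(-1, -1), Pow(Add(5, -1), -1))), 49) = Mul(Mul(30, Mul(Rational(1, 2), -1, Pow(4, -1))), 49) = Mul(Mul(30, Mul(Rational(1, 2), -1, Rational(1, 4))), 49) = Mul(Mul(30, Rational(-1, 8)), 49) = Mul(Rational(-15, 4), 49) = Rational(-735, 4)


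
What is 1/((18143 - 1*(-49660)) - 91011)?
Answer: -1/23208 ≈ -4.3089e-5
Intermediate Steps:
1/((18143 - 1*(-49660)) - 91011) = 1/((18143 + 49660) - 91011) = 1/(67803 - 91011) = 1/(-23208) = -1/23208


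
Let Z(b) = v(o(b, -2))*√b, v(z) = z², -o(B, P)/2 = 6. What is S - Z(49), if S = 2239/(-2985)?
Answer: -3011119/2985 ≈ -1008.8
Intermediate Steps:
o(B, P) = -12 (o(B, P) = -2*6 = -12)
S = -2239/2985 (S = 2239*(-1/2985) = -2239/2985 ≈ -0.75008)
Z(b) = 144*√b (Z(b) = (-12)²*√b = 144*√b)
S - Z(49) = -2239/2985 - 144*√49 = -2239/2985 - 144*7 = -2239/2985 - 1*1008 = -2239/2985 - 1008 = -3011119/2985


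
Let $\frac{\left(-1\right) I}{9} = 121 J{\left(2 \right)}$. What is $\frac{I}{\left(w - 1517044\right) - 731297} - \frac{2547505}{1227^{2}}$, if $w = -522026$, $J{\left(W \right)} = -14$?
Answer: $- \frac{7080477079469}{4170867859143} \approx -1.6976$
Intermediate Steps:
$I = 15246$ ($I = - 9 \cdot 121 \left(-14\right) = \left(-9\right) \left(-1694\right) = 15246$)
$\frac{I}{\left(w - 1517044\right) - 731297} - \frac{2547505}{1227^{2}} = \frac{15246}{\left(-522026 - 1517044\right) - 731297} - \frac{2547505}{1227^{2}} = \frac{15246}{-2039070 - 731297} - \frac{2547505}{1505529} = \frac{15246}{-2770367} - \frac{2547505}{1505529} = 15246 \left(- \frac{1}{2770367}\right) - \frac{2547505}{1505529} = - \frac{15246}{2770367} - \frac{2547505}{1505529} = - \frac{7080477079469}{4170867859143}$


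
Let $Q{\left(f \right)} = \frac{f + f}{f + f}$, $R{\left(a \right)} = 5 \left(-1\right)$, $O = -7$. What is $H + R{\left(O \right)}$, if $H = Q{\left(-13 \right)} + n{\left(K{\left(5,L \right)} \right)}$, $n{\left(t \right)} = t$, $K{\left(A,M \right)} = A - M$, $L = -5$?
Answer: $6$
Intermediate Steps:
$R{\left(a \right)} = -5$
$Q{\left(f \right)} = 1$ ($Q{\left(f \right)} = \frac{2 f}{2 f} = 2 f \frac{1}{2 f} = 1$)
$H = 11$ ($H = 1 + \left(5 - -5\right) = 1 + \left(5 + 5\right) = 1 + 10 = 11$)
$H + R{\left(O \right)} = 11 - 5 = 6$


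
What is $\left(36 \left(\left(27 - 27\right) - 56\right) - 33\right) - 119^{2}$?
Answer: $-16210$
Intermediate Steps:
$\left(36 \left(\left(27 - 27\right) - 56\right) - 33\right) - 119^{2} = \left(36 \left(0 - 56\right) - 33\right) - 14161 = \left(36 \left(-56\right) - 33\right) - 14161 = \left(-2016 - 33\right) - 14161 = -2049 - 14161 = -16210$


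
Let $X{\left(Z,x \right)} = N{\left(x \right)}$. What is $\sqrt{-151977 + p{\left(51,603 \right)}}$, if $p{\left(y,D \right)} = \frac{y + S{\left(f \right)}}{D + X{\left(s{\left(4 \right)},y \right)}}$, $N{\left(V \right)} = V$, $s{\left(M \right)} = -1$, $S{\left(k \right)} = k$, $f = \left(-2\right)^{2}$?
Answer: $\frac{i \sqrt{65002958562}}{654} \approx 389.84 i$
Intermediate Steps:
$f = 4$
$X{\left(Z,x \right)} = x$
$p{\left(y,D \right)} = \frac{4 + y}{D + y}$ ($p{\left(y,D \right)} = \frac{y + 4}{D + y} = \frac{4 + y}{D + y}$)
$\sqrt{-151977 + p{\left(51,603 \right)}} = \sqrt{-151977 + \frac{4 + 51}{603 + 51}} = \sqrt{-151977 + \frac{1}{654} \cdot 55} = \sqrt{-151977 + \frac{55}{654}} = \sqrt{- \frac{99392903}{654}} = \frac{i \sqrt{65002958562}}{654}$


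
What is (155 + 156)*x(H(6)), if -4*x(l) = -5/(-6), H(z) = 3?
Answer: -1555/24 ≈ -64.792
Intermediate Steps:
x(l) = -5/24 (x(l) = -(-5)/(4*(-6)) = -(-5)*(-1)/(4*6) = -¼*⅚ = -5/24)
(155 + 156)*x(H(6)) = (155 + 156)*(-5/24) = 311*(-5/24) = -1555/24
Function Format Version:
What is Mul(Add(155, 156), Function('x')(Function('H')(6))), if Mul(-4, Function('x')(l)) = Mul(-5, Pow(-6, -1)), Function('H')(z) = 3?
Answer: Rational(-1555, 24) ≈ -64.792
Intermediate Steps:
Function('x')(l) = Rational(-5, 24) (Function('x')(l) = Mul(Rational(-1, 4), Mul(-5, Pow(-6, -1))) = Mul(Rational(-1, 4), Mul(-5, Rational(-1, 6))) = Mul(Rational(-1, 4), Rational(5, 6)) = Rational(-5, 24))
Mul(Add(155, 156), Function('x')(Function('H')(6))) = Mul(Add(155, 156), Rational(-5, 24)) = Mul(311, Rational(-5, 24)) = Rational(-1555, 24)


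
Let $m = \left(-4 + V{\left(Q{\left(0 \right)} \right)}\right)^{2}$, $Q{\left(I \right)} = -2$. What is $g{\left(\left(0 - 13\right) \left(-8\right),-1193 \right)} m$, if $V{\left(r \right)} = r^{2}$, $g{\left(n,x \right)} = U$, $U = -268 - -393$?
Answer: $0$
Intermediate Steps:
$U = 125$ ($U = -268 + 393 = 125$)
$g{\left(n,x \right)} = 125$
$m = 0$ ($m = \left(-4 + \left(-2\right)^{2}\right)^{2} = \left(-4 + 4\right)^{2} = 0^{2} = 0$)
$g{\left(\left(0 - 13\right) \left(-8\right),-1193 \right)} m = 125 \cdot 0 = 0$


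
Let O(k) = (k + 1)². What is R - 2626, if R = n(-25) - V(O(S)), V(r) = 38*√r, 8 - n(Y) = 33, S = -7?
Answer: -2879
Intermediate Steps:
O(k) = (1 + k)²
n(Y) = -25 (n(Y) = 8 - 1*33 = 8 - 33 = -25)
R = -253 (R = -25 - 38*√((1 - 7)²) = -25 - 38*√((-6)²) = -25 - 38*√36 = -25 - 38*6 = -25 - 1*228 = -25 - 228 = -253)
R - 2626 = -253 - 2626 = -2879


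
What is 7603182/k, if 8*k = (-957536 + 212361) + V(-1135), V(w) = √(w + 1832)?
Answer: -15354203650/188104939 - 844798*√697/7712302499 ≈ -81.629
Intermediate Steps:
V(w) = √(1832 + w)
k = -745175/8 + √697/8 (k = ((-957536 + 212361) + √(1832 - 1135))/8 = (-745175 + √697)/8 = -745175/8 + √697/8 ≈ -93144.)
7603182/k = 7603182/(-745175/8 + √697/8)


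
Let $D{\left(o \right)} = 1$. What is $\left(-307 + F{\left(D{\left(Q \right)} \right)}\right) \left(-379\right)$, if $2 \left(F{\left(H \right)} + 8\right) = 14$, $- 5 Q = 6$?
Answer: $116732$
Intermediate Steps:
$Q = - \frac{6}{5}$ ($Q = \left(- \frac{1}{5}\right) 6 = - \frac{6}{5} \approx -1.2$)
$F{\left(H \right)} = -1$ ($F{\left(H \right)} = -8 + \frac{1}{2} \cdot 14 = -8 + 7 = -1$)
$\left(-307 + F{\left(D{\left(Q \right)} \right)}\right) \left(-379\right) = \left(-307 - 1\right) \left(-379\right) = \left(-308\right) \left(-379\right) = 116732$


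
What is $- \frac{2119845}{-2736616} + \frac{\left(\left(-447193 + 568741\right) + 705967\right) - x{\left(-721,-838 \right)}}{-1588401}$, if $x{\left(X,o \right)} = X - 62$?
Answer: $\frac{1100430358277}{4346843591016} \approx 0.25316$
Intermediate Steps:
$x{\left(X,o \right)} = -62 + X$
$- \frac{2119845}{-2736616} + \frac{\left(\left(-447193 + 568741\right) + 705967\right) - x{\left(-721,-838 \right)}}{-1588401} = - \frac{2119845}{-2736616} + \frac{\left(\left(-447193 + 568741\right) + 705967\right) - \left(-62 - 721\right)}{-1588401} = \left(-2119845\right) \left(- \frac{1}{2736616}\right) + \left(\left(121548 + 705967\right) - -783\right) \left(- \frac{1}{1588401}\right) = \frac{2119845}{2736616} + \left(827515 + 783\right) \left(- \frac{1}{1588401}\right) = \frac{2119845}{2736616} + 828298 \left(- \frac{1}{1588401}\right) = \frac{2119845}{2736616} - \frac{828298}{1588401} = \frac{1100430358277}{4346843591016}$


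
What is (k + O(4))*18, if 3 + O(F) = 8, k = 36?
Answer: 738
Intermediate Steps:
O(F) = 5 (O(F) = -3 + 8 = 5)
(k + O(4))*18 = (36 + 5)*18 = 41*18 = 738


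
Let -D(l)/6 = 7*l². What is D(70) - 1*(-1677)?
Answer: -204123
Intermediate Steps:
D(l) = -42*l²
D(70) - 1*(-1677) = -42*70² - 1*(-1677) = -42*4900 + 1677 = -205800 + 1677 = -204123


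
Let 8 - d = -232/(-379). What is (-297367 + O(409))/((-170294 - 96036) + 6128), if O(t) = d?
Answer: 37566431/32872186 ≈ 1.1428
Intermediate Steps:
d = 2800/379 (d = 8 - (-232)/(-379) = 8 - (-232)*(-1)/379 = 8 - 1*232/379 = 8 - 232/379 = 2800/379 ≈ 7.3879)
O(t) = 2800/379
(-297367 + O(409))/((-170294 - 96036) + 6128) = (-297367 + 2800/379)/((-170294 - 96036) + 6128) = -112699293/(379*(-266330 + 6128)) = -112699293/379/(-260202) = -112699293/379*(-1/260202) = 37566431/32872186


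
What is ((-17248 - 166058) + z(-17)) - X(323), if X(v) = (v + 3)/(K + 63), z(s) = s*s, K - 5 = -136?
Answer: -6222415/34 ≈ -1.8301e+5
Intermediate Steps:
K = -131 (K = 5 - 136 = -131)
z(s) = s**2
X(v) = -3/68 - v/68 (X(v) = (v + 3)/(-131 + 63) = (3 + v)/(-68) = (3 + v)*(-1/68) = -3/68 - v/68)
((-17248 - 166058) + z(-17)) - X(323) = ((-17248 - 166058) + (-17)**2) - (-3/68 - 1/68*323) = (-183306 + 289) - (-3/68 - 19/4) = -183017 - 1*(-163/34) = -183017 + 163/34 = -6222415/34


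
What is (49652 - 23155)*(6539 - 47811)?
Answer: -1093584184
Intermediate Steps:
(49652 - 23155)*(6539 - 47811) = 26497*(-41272) = -1093584184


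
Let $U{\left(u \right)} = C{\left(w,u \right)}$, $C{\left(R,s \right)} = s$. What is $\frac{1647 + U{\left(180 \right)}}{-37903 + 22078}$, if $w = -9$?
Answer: $- \frac{609}{5275} \approx -0.11545$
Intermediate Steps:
$U{\left(u \right)} = u$
$\frac{1647 + U{\left(180 \right)}}{-37903 + 22078} = \frac{1647 + 180}{-37903 + 22078} = \frac{1827}{-15825} = 1827 \left(- \frac{1}{15825}\right) = - \frac{609}{5275}$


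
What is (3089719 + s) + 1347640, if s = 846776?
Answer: 5284135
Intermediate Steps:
(3089719 + s) + 1347640 = (3089719 + 846776) + 1347640 = 3936495 + 1347640 = 5284135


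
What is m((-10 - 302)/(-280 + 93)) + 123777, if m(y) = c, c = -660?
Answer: 123117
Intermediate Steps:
m(y) = -660
m((-10 - 302)/(-280 + 93)) + 123777 = -660 + 123777 = 123117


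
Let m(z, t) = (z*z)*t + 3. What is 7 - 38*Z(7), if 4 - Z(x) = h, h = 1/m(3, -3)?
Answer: -1759/12 ≈ -146.58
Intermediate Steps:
m(z, t) = 3 + t*z**2 (m(z, t) = z**2*t + 3 = t*z**2 + 3 = 3 + t*z**2)
h = -1/24 (h = 1/(3 - 3*3**2) = 1/(3 - 3*9) = 1/(3 - 27) = 1/(-24) = -1/24 ≈ -0.041667)
Z(x) = 97/24 (Z(x) = 4 - 1*(-1/24) = 4 + 1/24 = 97/24)
7 - 38*Z(7) = 7 - 38*97/24 = 7 - 1843/12 = -1759/12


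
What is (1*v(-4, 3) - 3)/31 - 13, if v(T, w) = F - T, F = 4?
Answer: -398/31 ≈ -12.839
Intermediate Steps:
v(T, w) = 4 - T
(1*v(-4, 3) - 3)/31 - 13 = (1*(4 - 1*(-4)) - 3)/31 - 13 = (1*(4 + 4) - 3)*(1/31) - 13 = (1*8 - 3)*(1/31) - 13 = (8 - 3)*(1/31) - 13 = 5*(1/31) - 13 = 5/31 - 13 = -398/31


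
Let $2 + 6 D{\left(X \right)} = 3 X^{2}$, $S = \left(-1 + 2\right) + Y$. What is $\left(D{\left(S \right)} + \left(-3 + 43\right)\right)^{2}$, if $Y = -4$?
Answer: $\frac{70225}{36} \approx 1950.7$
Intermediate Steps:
$S = -3$ ($S = \left(-1 + 2\right) - 4 = 1 - 4 = -3$)
$D{\left(X \right)} = - \frac{1}{3} + \frac{X^{2}}{2}$ ($D{\left(X \right)} = - \frac{1}{3} + \frac{3 X^{2}}{6} = - \frac{1}{3} + \frac{X^{2}}{2}$)
$\left(D{\left(S \right)} + \left(-3 + 43\right)\right)^{2} = \left(\left(- \frac{1}{3} + \frac{\left(-3\right)^{2}}{2}\right) + \left(-3 + 43\right)\right)^{2} = \left(\left(- \frac{1}{3} + \frac{1}{2} \cdot 9\right) + 40\right)^{2} = \left(\left(- \frac{1}{3} + \frac{9}{2}\right) + 40\right)^{2} = \left(\frac{25}{6} + 40\right)^{2} = \left(\frac{265}{6}\right)^{2} = \frac{70225}{36}$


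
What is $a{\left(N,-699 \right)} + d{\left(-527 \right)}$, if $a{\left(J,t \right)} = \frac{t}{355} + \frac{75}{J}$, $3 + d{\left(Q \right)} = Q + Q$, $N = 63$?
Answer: $- \frac{7885739}{7455} \approx -1057.8$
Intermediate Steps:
$d{\left(Q \right)} = -3 + 2 Q$ ($d{\left(Q \right)} = -3 + \left(Q + Q\right) = -3 + 2 Q$)
$a{\left(J,t \right)} = \frac{75}{J} + \frac{t}{355}$ ($a{\left(J,t \right)} = t \frac{1}{355} + \frac{75}{J} = \frac{t}{355} + \frac{75}{J} = \frac{75}{J} + \frac{t}{355}$)
$a{\left(N,-699 \right)} + d{\left(-527 \right)} = \left(\frac{75}{63} + \frac{1}{355} \left(-699\right)\right) + \left(-3 + 2 \left(-527\right)\right) = \left(75 \cdot \frac{1}{63} - \frac{699}{355}\right) - 1057 = \left(\frac{25}{21} - \frac{699}{355}\right) - 1057 = - \frac{5804}{7455} - 1057 = - \frac{7885739}{7455}$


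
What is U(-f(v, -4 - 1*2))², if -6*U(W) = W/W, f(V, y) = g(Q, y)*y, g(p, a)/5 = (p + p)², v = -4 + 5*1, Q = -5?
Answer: 1/36 ≈ 0.027778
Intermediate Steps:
v = 1 (v = -4 + 5 = 1)
g(p, a) = 20*p² (g(p, a) = 5*(p + p)² = 5*(2*p)² = 5*(4*p²) = 20*p²)
f(V, y) = 500*y (f(V, y) = (20*(-5)²)*y = (20*25)*y = 500*y)
U(W) = -⅙ (U(W) = -W/(6*W) = -⅙*1 = -⅙)
U(-f(v, -4 - 1*2))² = (-⅙)² = 1/36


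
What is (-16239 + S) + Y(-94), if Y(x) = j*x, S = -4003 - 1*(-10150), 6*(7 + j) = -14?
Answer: -27644/3 ≈ -9214.7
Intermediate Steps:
j = -28/3 (j = -7 + (⅙)*(-14) = -7 - 7/3 = -28/3 ≈ -9.3333)
S = 6147 (S = -4003 + 10150 = 6147)
Y(x) = -28*x/3
(-16239 + S) + Y(-94) = (-16239 + 6147) - 28/3*(-94) = -10092 + 2632/3 = -27644/3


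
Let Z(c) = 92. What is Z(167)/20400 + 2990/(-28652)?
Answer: -280577/2810100 ≈ -0.099846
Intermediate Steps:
Z(167)/20400 + 2990/(-28652) = 92/20400 + 2990/(-28652) = 92*(1/20400) + 2990*(-1/28652) = 23/5100 - 115/1102 = -280577/2810100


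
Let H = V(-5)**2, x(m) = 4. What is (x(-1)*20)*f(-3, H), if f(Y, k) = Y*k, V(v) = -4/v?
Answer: -768/5 ≈ -153.60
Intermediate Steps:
H = 16/25 (H = (-4/(-5))**2 = (-4*(-1/5))**2 = (4/5)**2 = 16/25 ≈ 0.64000)
(x(-1)*20)*f(-3, H) = (4*20)*(-3*16/25) = 80*(-48/25) = -768/5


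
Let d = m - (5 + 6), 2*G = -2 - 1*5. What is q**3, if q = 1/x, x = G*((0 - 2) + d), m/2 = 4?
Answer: 8/42875 ≈ 0.00018659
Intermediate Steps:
m = 8 (m = 2*4 = 8)
G = -7/2 (G = (-2 - 1*5)/2 = (-2 - 5)/2 = (1/2)*(-7) = -7/2 ≈ -3.5000)
d = -3 (d = 8 - (5 + 6) = 8 - 1*11 = 8 - 11 = -3)
x = 35/2 (x = -7*((0 - 2) - 3)/2 = -7*(-2 - 3)/2 = -7/2*(-5) = 35/2 ≈ 17.500)
q = 2/35 (q = 1/(35/2) = 2/35 ≈ 0.057143)
q**3 = (2/35)**3 = 8/42875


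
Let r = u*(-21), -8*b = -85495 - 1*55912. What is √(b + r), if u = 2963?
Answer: 7*I*√14546/4 ≈ 211.06*I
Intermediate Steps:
b = 141407/8 (b = -(-85495 - 1*55912)/8 = -(-85495 - 55912)/8 = -⅛*(-141407) = 141407/8 ≈ 17676.)
r = -62223 (r = 2963*(-21) = -62223)
√(b + r) = √(141407/8 - 62223) = √(-356377/8) = 7*I*√14546/4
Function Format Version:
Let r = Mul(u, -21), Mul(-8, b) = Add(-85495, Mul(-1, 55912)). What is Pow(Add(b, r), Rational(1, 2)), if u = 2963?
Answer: Mul(Rational(7, 4), I, Pow(14546, Rational(1, 2))) ≈ Mul(211.06, I)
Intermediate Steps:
b = Rational(141407, 8) (b = Mul(Rational(-1, 8), Add(-85495, Mul(-1, 55912))) = Mul(Rational(-1, 8), Add(-85495, -55912)) = Mul(Rational(-1, 8), -141407) = Rational(141407, 8) ≈ 17676.)
r = -62223 (r = Mul(2963, -21) = -62223)
Pow(Add(b, r), Rational(1, 2)) = Pow(Add(Rational(141407, 8), -62223), Rational(1, 2)) = Pow(Rational(-356377, 8), Rational(1, 2)) = Mul(Rational(7, 4), I, Pow(14546, Rational(1, 2)))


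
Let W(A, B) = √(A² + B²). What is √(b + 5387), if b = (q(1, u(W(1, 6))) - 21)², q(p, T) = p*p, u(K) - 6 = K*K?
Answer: 3*√643 ≈ 76.072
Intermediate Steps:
u(K) = 6 + K² (u(K) = 6 + K*K = 6 + K²)
q(p, T) = p²
b = 400 (b = (1² - 21)² = (1 - 21)² = (-20)² = 400)
√(b + 5387) = √(400 + 5387) = √5787 = 3*√643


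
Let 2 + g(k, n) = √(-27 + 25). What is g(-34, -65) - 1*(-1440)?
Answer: 1438 + I*√2 ≈ 1438.0 + 1.4142*I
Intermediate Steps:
g(k, n) = -2 + I*√2 (g(k, n) = -2 + √(-27 + 25) = -2 + √(-2) = -2 + I*√2)
g(-34, -65) - 1*(-1440) = (-2 + I*√2) - 1*(-1440) = (-2 + I*√2) + 1440 = 1438 + I*√2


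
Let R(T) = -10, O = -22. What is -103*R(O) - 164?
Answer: 866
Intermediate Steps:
-103*R(O) - 164 = -103*(-10) - 164 = 1030 - 164 = 866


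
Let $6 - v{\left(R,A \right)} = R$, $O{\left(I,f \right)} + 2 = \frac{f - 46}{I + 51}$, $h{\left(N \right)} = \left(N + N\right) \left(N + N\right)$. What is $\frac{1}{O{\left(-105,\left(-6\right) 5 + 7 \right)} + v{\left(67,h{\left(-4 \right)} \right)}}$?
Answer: $- \frac{18}{1111} \approx -0.016202$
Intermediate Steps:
$h{\left(N \right)} = 4 N^{2}$ ($h{\left(N \right)} = 2 N 2 N = 4 N^{2}$)
$O{\left(I,f \right)} = -2 + \frac{-46 + f}{51 + I}$ ($O{\left(I,f \right)} = -2 + \frac{f - 46}{I + 51} = -2 + \frac{-46 + f}{51 + I}$)
$v{\left(R,A \right)} = 6 - R$
$\frac{1}{O{\left(-105,\left(-6\right) 5 + 7 \right)} + v{\left(67,h{\left(-4 \right)} \right)}} = \frac{1}{\frac{-148 + \left(\left(-6\right) 5 + 7\right) - -210}{51 - 105} + \left(6 - 67\right)} = \frac{1}{\frac{-148 + \left(-30 + 7\right) + 210}{-54} + \left(6 - 67\right)} = \frac{1}{- \frac{-148 - 23 + 210}{54} - 61} = \frac{1}{\left(- \frac{1}{54}\right) 39 - 61} = \frac{1}{- \frac{13}{18} - 61} = \frac{1}{- \frac{1111}{18}} = - \frac{18}{1111}$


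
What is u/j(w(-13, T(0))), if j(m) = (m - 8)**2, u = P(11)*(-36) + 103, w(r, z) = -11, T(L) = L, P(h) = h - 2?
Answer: -221/361 ≈ -0.61219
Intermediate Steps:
P(h) = -2 + h
u = -221 (u = (-2 + 11)*(-36) + 103 = 9*(-36) + 103 = -324 + 103 = -221)
j(m) = (-8 + m)**2
u/j(w(-13, T(0))) = -221/(-8 - 11)**2 = -221/((-19)**2) = -221/361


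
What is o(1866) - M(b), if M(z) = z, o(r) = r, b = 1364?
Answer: 502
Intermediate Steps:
o(1866) - M(b) = 1866 - 1*1364 = 1866 - 1364 = 502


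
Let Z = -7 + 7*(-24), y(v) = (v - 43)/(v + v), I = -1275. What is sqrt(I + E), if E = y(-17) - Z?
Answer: I*sqrt(317390)/17 ≈ 33.14*I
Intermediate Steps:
y(v) = (-43 + v)/(2*v) (y(v) = (-43 + v)/((2*v)) = (-43 + v)*(1/(2*v)) = (-43 + v)/(2*v))
Z = -175 (Z = -7 - 168 = -175)
E = 3005/17 (E = (1/2)*(-43 - 17)/(-17) - 1*(-175) = (1/2)*(-1/17)*(-60) + 175 = 30/17 + 175 = 3005/17 ≈ 176.76)
sqrt(I + E) = sqrt(-1275 + 3005/17) = sqrt(-18670/17) = I*sqrt(317390)/17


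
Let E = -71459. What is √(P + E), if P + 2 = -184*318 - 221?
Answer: 3*I*√14466 ≈ 360.82*I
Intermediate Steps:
P = -58735 (P = -2 + (-184*318 - 221) = -2 + (-58512 - 221) = -2 - 58733 = -58735)
√(P + E) = √(-58735 - 71459) = √(-130194) = 3*I*√14466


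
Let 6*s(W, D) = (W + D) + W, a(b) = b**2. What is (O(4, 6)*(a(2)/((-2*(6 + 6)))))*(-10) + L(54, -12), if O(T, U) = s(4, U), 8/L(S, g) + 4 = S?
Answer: 911/225 ≈ 4.0489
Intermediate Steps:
L(S, g) = 8/(-4 + S)
s(W, D) = W/3 + D/6 (s(W, D) = ((W + D) + W)/6 = ((D + W) + W)/6 = (D + 2*W)/6 = W/3 + D/6)
O(T, U) = 4/3 + U/6 (O(T, U) = (1/3)*4 + U/6 = 4/3 + U/6)
(O(4, 6)*(a(2)/((-2*(6 + 6)))))*(-10) + L(54, -12) = ((4/3 + (1/6)*6)*(2**2/((-2*(6 + 6)))))*(-10) + 8/(-4 + 54) = ((4/3 + 1)*(4/((-2*12))))*(-10) + 8/50 = (7*(4/(-24))/3)*(-10) + 8*(1/50) = (7*(4*(-1/24))/3)*(-10) + 4/25 = ((7/3)*(-1/6))*(-10) + 4/25 = -7/18*(-10) + 4/25 = 35/9 + 4/25 = 911/225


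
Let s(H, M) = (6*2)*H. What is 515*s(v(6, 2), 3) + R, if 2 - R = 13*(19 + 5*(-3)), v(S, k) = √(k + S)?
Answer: -50 + 12360*√2 ≈ 17430.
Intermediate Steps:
v(S, k) = √(S + k)
s(H, M) = 12*H
R = -50 (R = 2 - 13*(19 + 5*(-3)) = 2 - 13*(19 - 15) = 2 - 13*4 = 2 - 1*52 = 2 - 52 = -50)
515*s(v(6, 2), 3) + R = 515*(12*√(6 + 2)) - 50 = 515*(12*√8) - 50 = 515*(12*(2*√2)) - 50 = 515*(24*√2) - 50 = 12360*√2 - 50 = -50 + 12360*√2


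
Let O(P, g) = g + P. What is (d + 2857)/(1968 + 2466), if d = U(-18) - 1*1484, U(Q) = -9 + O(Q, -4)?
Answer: 671/2217 ≈ 0.30266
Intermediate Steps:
O(P, g) = P + g
U(Q) = -13 + Q (U(Q) = -9 + (Q - 4) = -9 + (-4 + Q) = -13 + Q)
d = -1515 (d = (-13 - 18) - 1*1484 = -31 - 1484 = -1515)
(d + 2857)/(1968 + 2466) = (-1515 + 2857)/(1968 + 2466) = 1342/4434 = 1342*(1/4434) = 671/2217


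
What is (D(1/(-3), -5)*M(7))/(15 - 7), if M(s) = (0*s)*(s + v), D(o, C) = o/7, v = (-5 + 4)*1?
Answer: 0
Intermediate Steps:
v = -1 (v = -1*1 = -1)
D(o, C) = o/7 (D(o, C) = o*(1/7) = o/7)
M(s) = 0 (M(s) = (0*s)*(s - 1) = 0*(-1 + s) = 0)
(D(1/(-3), -5)*M(7))/(15 - 7) = (((1/7)/(-3))*0)/(15 - 7) = (((1/7)*(-1/3))*0)/8 = -1/21*0*(1/8) = 0*(1/8) = 0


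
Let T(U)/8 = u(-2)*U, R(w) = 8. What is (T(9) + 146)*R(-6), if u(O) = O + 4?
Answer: 2320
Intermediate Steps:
u(O) = 4 + O
T(U) = 16*U (T(U) = 8*((4 - 2)*U) = 8*(2*U) = 16*U)
(T(9) + 146)*R(-6) = (16*9 + 146)*8 = (144 + 146)*8 = 290*8 = 2320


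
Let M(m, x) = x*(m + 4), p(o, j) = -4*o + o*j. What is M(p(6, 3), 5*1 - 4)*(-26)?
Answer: 52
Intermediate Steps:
p(o, j) = -4*o + j*o
M(m, x) = x*(4 + m)
M(p(6, 3), 5*1 - 4)*(-26) = ((5*1 - 4)*(4 + 6*(-4 + 3)))*(-26) = ((5 - 4)*(4 + 6*(-1)))*(-26) = (1*(4 - 6))*(-26) = (1*(-2))*(-26) = -2*(-26) = 52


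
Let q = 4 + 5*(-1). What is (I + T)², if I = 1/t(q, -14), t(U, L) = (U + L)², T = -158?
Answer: 1263731401/50625 ≈ 24963.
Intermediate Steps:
q = -1 (q = 4 - 5 = -1)
t(U, L) = (L + U)²
I = 1/225 (I = 1/((-14 - 1)²) = 1/((-15)²) = 1/225 ≈ 0.0044444)
(I + T)² = (1/225 - 158)² = (-35549/225)² = 1263731401/50625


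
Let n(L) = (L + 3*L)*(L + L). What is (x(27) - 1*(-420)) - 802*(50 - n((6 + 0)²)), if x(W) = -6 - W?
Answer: 8275423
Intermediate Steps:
n(L) = 8*L² (n(L) = (4*L)*(2*L) = 8*L²)
(x(27) - 1*(-420)) - 802*(50 - n((6 + 0)²)) = ((-6 - 1*27) - 1*(-420)) - 802*(50 - 8*((6 + 0)²)²) = ((-6 - 27) + 420) - 802*(50 - 8*(6²)²) = (-33 + 420) - 802*(50 - 8*36²) = 387 - 802*(50 - 8*1296) = 387 - 802*(50 - 1*10368) = 387 - 802*(50 - 10368) = 387 - 802*(-10318) = 387 + 8275036 = 8275423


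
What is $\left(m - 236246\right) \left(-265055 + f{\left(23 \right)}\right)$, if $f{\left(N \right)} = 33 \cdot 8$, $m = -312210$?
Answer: $145226212696$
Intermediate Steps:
$f{\left(N \right)} = 264$
$\left(m - 236246\right) \left(-265055 + f{\left(23 \right)}\right) = \left(-312210 - 236246\right) \left(-265055 + 264\right) = \left(-312210 - 236246\right) \left(-264791\right) = \left(-548456\right) \left(-264791\right) = 145226212696$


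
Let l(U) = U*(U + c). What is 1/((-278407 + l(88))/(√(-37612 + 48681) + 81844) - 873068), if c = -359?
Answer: -5848208981039376/5105905716494537629553 - 302255*√11069/5105905716494537629553 ≈ -1.1454e-6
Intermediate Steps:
l(U) = U*(-359 + U) (l(U) = U*(U - 359) = U*(-359 + U))
1/((-278407 + l(88))/(√(-37612 + 48681) + 81844) - 873068) = 1/((-278407 + 88*(-359 + 88))/(√(-37612 + 48681) + 81844) - 873068) = 1/((-278407 + 88*(-271))/(√11069 + 81844) - 873068) = 1/((-278407 - 23848)/(81844 + √11069) - 873068) = 1/(-302255/(81844 + √11069) - 873068) = 1/(-873068 - 302255/(81844 + √11069))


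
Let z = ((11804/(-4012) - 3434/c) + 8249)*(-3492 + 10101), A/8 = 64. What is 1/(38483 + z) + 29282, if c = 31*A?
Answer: 12711026703468372146/434090113498409 ≈ 29282.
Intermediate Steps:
A = 512 (A = 8*64 = 512)
c = 15872 (c = 31*512 = 15872)
z = 433783796207145/7959808 (z = ((11804/(-4012) - 3434/15872) + 8249)*(-3492 + 10101) = ((11804*(-1/4012) - 3434*1/15872) + 8249)*6609 = ((-2951/1003 - 1717/7936) + 8249)*6609 = (-25141287/7959808 + 8249)*6609 = (65635314905/7959808)*6609 = 433783796207145/7959808 ≈ 5.4497e+7)
1/(38483 + z) + 29282 = 1/(38483 + 433783796207145/7959808) + 29282 = 1/(434090113498409/7959808) + 29282 = 7959808/434090113498409 + 29282 = 12711026703468372146/434090113498409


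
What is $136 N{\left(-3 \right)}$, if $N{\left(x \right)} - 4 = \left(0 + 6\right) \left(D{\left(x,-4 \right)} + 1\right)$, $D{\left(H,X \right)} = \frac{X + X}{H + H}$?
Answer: $2448$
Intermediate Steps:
$D{\left(H,X \right)} = \frac{X}{H}$ ($D{\left(H,X \right)} = \frac{2 X}{2 H} = 2 X \frac{1}{2 H} = \frac{X}{H}$)
$N{\left(x \right)} = 10 - \frac{24}{x}$ ($N{\left(x \right)} = 4 + \left(0 + 6\right) \left(- \frac{4}{x} + 1\right) = 4 + 6 \left(1 - \frac{4}{x}\right) = 4 + \left(6 - \frac{24}{x}\right) = 10 - \frac{24}{x}$)
$136 N{\left(-3 \right)} = 136 \left(10 - \frac{24}{-3}\right) = 136 \left(10 - -8\right) = 136 \left(10 + 8\right) = 136 \cdot 18 = 2448$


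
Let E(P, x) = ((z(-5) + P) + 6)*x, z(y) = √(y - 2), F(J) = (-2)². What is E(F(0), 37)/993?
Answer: 370/993 + 37*I*√7/993 ≈ 0.37261 + 0.098583*I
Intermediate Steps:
F(J) = 4
z(y) = √(-2 + y)
E(P, x) = x*(6 + P + I*√7) (E(P, x) = ((√(-2 - 5) + P) + 6)*x = ((√(-7) + P) + 6)*x = ((I*√7 + P) + 6)*x = ((P + I*√7) + 6)*x = (6 + P + I*√7)*x = x*(6 + P + I*√7))
E(F(0), 37)/993 = (37*(6 + 4 + I*√7))/993 = (37*(10 + I*√7))*(1/993) = (370 + 37*I*√7)*(1/993) = 370/993 + 37*I*√7/993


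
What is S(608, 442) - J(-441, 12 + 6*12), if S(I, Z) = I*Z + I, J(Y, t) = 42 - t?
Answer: 269386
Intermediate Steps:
S(I, Z) = I + I*Z
S(608, 442) - J(-441, 12 + 6*12) = 608*(1 + 442) - (42 - (12 + 6*12)) = 608*443 - (42 - (12 + 72)) = 269344 - (42 - 1*84) = 269344 - (42 - 84) = 269344 - 1*(-42) = 269344 + 42 = 269386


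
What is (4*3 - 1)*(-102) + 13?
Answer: -1109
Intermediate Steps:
(4*3 - 1)*(-102) + 13 = (12 - 1)*(-102) + 13 = 11*(-102) + 13 = -1122 + 13 = -1109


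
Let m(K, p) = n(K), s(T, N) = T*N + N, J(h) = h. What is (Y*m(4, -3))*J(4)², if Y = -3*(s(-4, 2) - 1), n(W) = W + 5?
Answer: 3024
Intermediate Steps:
s(T, N) = N + N*T (s(T, N) = N*T + N = N + N*T)
n(W) = 5 + W
m(K, p) = 5 + K
Y = 21 (Y = -3*(2*(1 - 4) - 1) = -3*(2*(-3) - 1) = -3*(-6 - 1) = -3*(-7) = 21)
(Y*m(4, -3))*J(4)² = (21*(5 + 4))*4² = (21*9)*16 = 189*16 = 3024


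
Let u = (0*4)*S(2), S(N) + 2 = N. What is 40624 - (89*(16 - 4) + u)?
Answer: 39556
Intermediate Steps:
S(N) = -2 + N
u = 0 (u = (0*4)*(-2 + 2) = 0*0 = 0)
40624 - (89*(16 - 4) + u) = 40624 - (89*(16 - 4) + 0) = 40624 - (89*12 + 0) = 40624 - (1068 + 0) = 40624 - 1*1068 = 40624 - 1068 = 39556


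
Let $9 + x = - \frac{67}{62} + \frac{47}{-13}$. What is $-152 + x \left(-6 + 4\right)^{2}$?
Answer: $- \frac{83334}{403} \approx -206.78$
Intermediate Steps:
$x = - \frac{11039}{806}$ ($x = -9 + \left(- \frac{67}{62} + \frac{47}{-13}\right) = -9 + \left(\left(-67\right) \frac{1}{62} + 47 \left(- \frac{1}{13}\right)\right) = -9 - \frac{3785}{806} = - \frac{11039}{806} \approx -13.696$)
$-152 + x \left(-6 + 4\right)^{2} = -152 - \frac{11039 \left(-6 + 4\right)^{2}}{806} = -152 - \frac{11039 \left(-2\right)^{2}}{806} = -152 - \frac{22078}{403} = - \frac{83334}{403}$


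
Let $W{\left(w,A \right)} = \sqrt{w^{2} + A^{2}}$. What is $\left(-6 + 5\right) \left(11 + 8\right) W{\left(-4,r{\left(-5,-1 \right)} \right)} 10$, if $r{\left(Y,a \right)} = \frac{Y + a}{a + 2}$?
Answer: $- 380 \sqrt{13} \approx -1370.1$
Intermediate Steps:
$r{\left(Y,a \right)} = \frac{Y + a}{2 + a}$
$W{\left(w,A \right)} = \sqrt{A^{2} + w^{2}}$
$\left(-6 + 5\right) \left(11 + 8\right) W{\left(-4,r{\left(-5,-1 \right)} \right)} 10 = \left(-6 + 5\right) \left(11 + 8\right) \sqrt{\left(\frac{-5 - 1}{2 - 1}\right)^{2} + \left(-4\right)^{2}} \cdot 10 = \left(-1\right) 19 \sqrt{\left(1^{-1} \left(-6\right)\right)^{2} + 16} \cdot 10 = - 19 \sqrt{\left(1 \left(-6\right)\right)^{2} + 16} \cdot 10 = - 19 \sqrt{\left(-6\right)^{2} + 16} \cdot 10 = - 19 \sqrt{36 + 16} \cdot 10 = - 19 \sqrt{52} \cdot 10 = - 19 \cdot 2 \sqrt{13} \cdot 10 = - 38 \sqrt{13} \cdot 10 = - 380 \sqrt{13}$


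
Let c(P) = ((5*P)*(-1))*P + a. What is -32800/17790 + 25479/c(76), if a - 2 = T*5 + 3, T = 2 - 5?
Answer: -1729461/634510 ≈ -2.7257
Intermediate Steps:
T = -3
a = -10 (a = 2 + (-3*5 + 3) = 2 + (-15 + 3) = 2 - 12 = -10)
c(P) = -10 - 5*P² (c(P) = ((5*P)*(-1))*P - 10 = (-5*P)*P - 10 = -5*P² - 10 = -10 - 5*P²)
-32800/17790 + 25479/c(76) = -32800/17790 + 25479/(-10 - 5*76²) = -32800*1/17790 + 25479/(-10 - 5*5776) = -3280/1779 + 25479/(-10 - 28880) = -3280/1779 + 25479/(-28890) = -3280/1779 + 25479*(-1/28890) = -3280/1779 - 2831/3210 = -1729461/634510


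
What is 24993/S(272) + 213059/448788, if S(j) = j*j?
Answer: 6744878885/8300782848 ≈ 0.81256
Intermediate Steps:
S(j) = j²
24993/S(272) + 213059/448788 = 24993/(272²) + 213059/448788 = 24993/73984 + 213059*(1/448788) = 24993*(1/73984) + 213059/448788 = 24993/73984 + 213059/448788 = 6744878885/8300782848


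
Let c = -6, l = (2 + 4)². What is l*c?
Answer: -216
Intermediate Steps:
l = 36 (l = 6² = 36)
l*c = 36*(-6) = -216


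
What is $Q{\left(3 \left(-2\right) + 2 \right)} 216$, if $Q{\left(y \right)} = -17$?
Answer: $-3672$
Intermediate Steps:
$Q{\left(3 \left(-2\right) + 2 \right)} 216 = \left(-17\right) 216 = -3672$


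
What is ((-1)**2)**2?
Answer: 1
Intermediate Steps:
((-1)**2)**2 = 1**2 = 1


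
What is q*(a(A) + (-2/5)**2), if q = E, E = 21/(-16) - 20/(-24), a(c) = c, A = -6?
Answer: 1679/600 ≈ 2.7983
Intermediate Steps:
E = -23/48 (E = 21*(-1/16) - 20*(-1/24) = -21/16 + 5/6 = -23/48 ≈ -0.47917)
q = -23/48 ≈ -0.47917
q*(a(A) + (-2/5)**2) = -23*(-6 + (-2/5)**2)/48 = -23*(-6 + 4/25)/48 = -23/48*(-146/25) = 1679/600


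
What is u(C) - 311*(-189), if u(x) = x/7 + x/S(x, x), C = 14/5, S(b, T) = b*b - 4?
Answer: 14107231/240 ≈ 58780.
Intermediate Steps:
S(b, T) = -4 + b² (S(b, T) = b² - 4 = -4 + b²)
C = 14/5 (C = 14*(⅕) = 14/5 ≈ 2.8000)
u(x) = x/7 + x/(-4 + x²)
u(C) - 311*(-189) = (⅐)*(14/5)*(3 + (14/5)²)/(-4 + (14/5)²) - 311*(-189) = (⅐)*(14/5)*(3 + 196/25)/(-4 + 196/25) + 58779 = (⅐)*(14/5)*(271/25)/(96/25) + 58779 = (⅐)*(14/5)*(25/96)*(271/25) + 58779 = 271/240 + 58779 = 14107231/240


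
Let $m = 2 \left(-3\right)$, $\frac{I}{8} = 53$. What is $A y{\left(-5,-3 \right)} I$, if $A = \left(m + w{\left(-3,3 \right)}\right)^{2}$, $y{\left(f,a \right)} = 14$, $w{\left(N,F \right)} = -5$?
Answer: $718256$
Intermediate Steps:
$I = 424$ ($I = 8 \cdot 53 = 424$)
$m = -6$
$A = 121$ ($A = \left(-6 - 5\right)^{2} = \left(-11\right)^{2} = 121$)
$A y{\left(-5,-3 \right)} I = 121 \cdot 14 \cdot 424 = 1694 \cdot 424 = 718256$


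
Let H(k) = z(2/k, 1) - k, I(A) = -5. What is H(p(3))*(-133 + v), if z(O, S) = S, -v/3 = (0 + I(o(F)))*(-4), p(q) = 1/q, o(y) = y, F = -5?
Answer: -386/3 ≈ -128.67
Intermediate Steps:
v = -60 (v = -3*(0 - 5)*(-4) = -(-15)*(-4) = -3*20 = -60)
H(k) = 1 - k
H(p(3))*(-133 + v) = (1 - 1/3)*(-133 - 60) = (1 - 1*⅓)*(-193) = (1 - ⅓)*(-193) = (⅔)*(-193) = -386/3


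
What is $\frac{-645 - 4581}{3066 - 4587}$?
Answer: $\frac{134}{39} \approx 3.4359$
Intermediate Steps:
$\frac{-645 - 4581}{3066 - 4587} = - \frac{5226}{-1521} = \left(-5226\right) \left(- \frac{1}{1521}\right) = \frac{134}{39}$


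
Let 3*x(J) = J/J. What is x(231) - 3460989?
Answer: -10382966/3 ≈ -3.4610e+6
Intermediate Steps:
x(J) = ⅓ (x(J) = (J/J)/3 = (⅓)*1 = ⅓)
x(231) - 3460989 = ⅓ - 3460989 = -10382966/3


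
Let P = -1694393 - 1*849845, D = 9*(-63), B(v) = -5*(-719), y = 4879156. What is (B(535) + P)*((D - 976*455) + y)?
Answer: -11266504249287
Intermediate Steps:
B(v) = 3595
D = -567
P = -2544238 (P = -1694393 - 849845 = -2544238)
(B(535) + P)*((D - 976*455) + y) = (3595 - 2544238)*((-567 - 976*455) + 4879156) = -2540643*((-567 - 444080) + 4879156) = -2540643*(-444647 + 4879156) = -2540643*4434509 = -11266504249287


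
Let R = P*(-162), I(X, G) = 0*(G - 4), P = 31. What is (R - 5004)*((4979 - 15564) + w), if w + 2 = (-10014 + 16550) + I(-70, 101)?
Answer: 40615326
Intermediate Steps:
I(X, G) = 0 (I(X, G) = 0*(-4 + G) = 0)
w = 6534 (w = -2 + ((-10014 + 16550) + 0) = -2 + (6536 + 0) = -2 + 6536 = 6534)
R = -5022 (R = 31*(-162) = -5022)
(R - 5004)*((4979 - 15564) + w) = (-5022 - 5004)*((4979 - 15564) + 6534) = -10026*(-10585 + 6534) = -10026*(-4051) = 40615326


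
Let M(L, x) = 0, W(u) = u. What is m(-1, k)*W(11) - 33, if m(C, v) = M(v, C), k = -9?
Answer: -33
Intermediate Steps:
m(C, v) = 0
m(-1, k)*W(11) - 33 = 0*11 - 33 = 0 - 33 = -33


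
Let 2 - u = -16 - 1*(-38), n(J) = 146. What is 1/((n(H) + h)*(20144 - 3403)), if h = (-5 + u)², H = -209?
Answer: 1/12907311 ≈ 7.7475e-8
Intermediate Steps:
u = -20 (u = 2 - (-16 - 1*(-38)) = 2 - (-16 + 38) = 2 - 1*22 = 2 - 22 = -20)
h = 625 (h = (-5 - 20)² = (-25)² = 625)
1/((n(H) + h)*(20144 - 3403)) = 1/((146 + 625)*(20144 - 3403)) = 1/(771*16741) = 1/12907311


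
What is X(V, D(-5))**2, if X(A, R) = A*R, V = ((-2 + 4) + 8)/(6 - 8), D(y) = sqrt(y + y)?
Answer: -250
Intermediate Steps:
D(y) = sqrt(2)*sqrt(y) (D(y) = sqrt(2*y) = sqrt(2)*sqrt(y))
V = -5 (V = (2 + 8)/(-2) = 10*(-1/2) = -5)
X(V, D(-5))**2 = (-5*sqrt(2)*sqrt(-5))**2 = (-5*sqrt(2)*I*sqrt(5))**2 = (-5*I*sqrt(10))**2 = -250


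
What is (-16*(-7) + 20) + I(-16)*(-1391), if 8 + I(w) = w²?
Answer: -344836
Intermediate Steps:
I(w) = -8 + w²
(-16*(-7) + 20) + I(-16)*(-1391) = (-16*(-7) + 20) + (-8 + (-16)²)*(-1391) = (112 + 20) + (-8 + 256)*(-1391) = 132 + 248*(-1391) = 132 - 344968 = -344836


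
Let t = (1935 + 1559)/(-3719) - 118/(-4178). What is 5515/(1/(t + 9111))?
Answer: 390330728969840/7768991 ≈ 5.0242e+7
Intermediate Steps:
t = -7079545/7768991 (t = 3494*(-1/3719) - 118*(-1/4178) = -3494/3719 + 59/2089 = -7079545/7768991 ≈ -0.91126)
5515/(1/(t + 9111)) = 5515/(1/(-7079545/7768991 + 9111)) = 5515/(1/(70776197456/7768991)) = 5515/(7768991/70776197456) = 5515*(70776197456/7768991) = 390330728969840/7768991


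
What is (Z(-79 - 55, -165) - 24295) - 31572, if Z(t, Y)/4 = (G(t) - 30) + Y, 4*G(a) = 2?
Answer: -56645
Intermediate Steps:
G(a) = ½ (G(a) = (¼)*2 = ½)
Z(t, Y) = -118 + 4*Y (Z(t, Y) = 4*((½ - 30) + Y) = 4*(-59/2 + Y) = -118 + 4*Y)
(Z(-79 - 55, -165) - 24295) - 31572 = ((-118 + 4*(-165)) - 24295) - 31572 = ((-118 - 660) - 24295) - 31572 = (-778 - 24295) - 31572 = -25073 - 31572 = -56645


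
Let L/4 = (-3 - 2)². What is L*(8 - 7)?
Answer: 100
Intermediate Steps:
L = 100 (L = 4*(-3 - 2)² = 4*(-5)² = 4*25 = 100)
L*(8 - 7) = 100*(8 - 7) = 100*1 = 100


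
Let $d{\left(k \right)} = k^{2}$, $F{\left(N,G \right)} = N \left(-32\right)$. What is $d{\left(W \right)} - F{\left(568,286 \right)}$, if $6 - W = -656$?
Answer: $456420$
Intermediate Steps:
$W = 662$ ($W = 6 - -656 = 6 + 656 = 662$)
$F{\left(N,G \right)} = - 32 N$
$d{\left(W \right)} - F{\left(568,286 \right)} = 662^{2} - \left(-32\right) 568 = 438244 - -18176 = 438244 + 18176 = 456420$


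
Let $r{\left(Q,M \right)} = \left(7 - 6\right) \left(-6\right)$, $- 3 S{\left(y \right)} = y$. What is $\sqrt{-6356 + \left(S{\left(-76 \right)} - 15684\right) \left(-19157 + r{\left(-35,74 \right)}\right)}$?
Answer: $\frac{2 \sqrt{675136515}}{3} \approx 17322.0$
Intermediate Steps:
$S{\left(y \right)} = - \frac{y}{3}$
$r{\left(Q,M \right)} = -6$ ($r{\left(Q,M \right)} = 1 \left(-6\right) = -6$)
$\sqrt{-6356 + \left(S{\left(-76 \right)} - 15684\right) \left(-19157 + r{\left(-35,74 \right)}\right)} = \sqrt{-6356 + \left(\left(- \frac{1}{3}\right) \left(-76\right) - 15684\right) \left(-19157 - 6\right)} = \sqrt{-6356 + \left(\frac{76}{3} - 15684\right) \left(-19163\right)} = \sqrt{-6356 - - \frac{900201088}{3}} = \sqrt{-6356 + \frac{900201088}{3}} = \sqrt{\frac{900182020}{3}} = \frac{2 \sqrt{675136515}}{3}$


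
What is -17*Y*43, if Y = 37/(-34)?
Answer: 1591/2 ≈ 795.50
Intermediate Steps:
Y = -37/34 (Y = 37*(-1/34) = -37/34 ≈ -1.0882)
-17*Y*43 = -17*(-37/34)*43 = (37/2)*43 = 1591/2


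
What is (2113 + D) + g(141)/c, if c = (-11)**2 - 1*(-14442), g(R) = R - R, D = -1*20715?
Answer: -18602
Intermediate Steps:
D = -20715
g(R) = 0
c = 14563 (c = 121 + 14442 = 14563)
(2113 + D) + g(141)/c = (2113 - 20715) + 0/14563 = -18602 + 0*(1/14563) = -18602 + 0 = -18602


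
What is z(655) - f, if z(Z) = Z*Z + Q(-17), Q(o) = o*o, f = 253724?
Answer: 175590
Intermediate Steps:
Q(o) = o²
z(Z) = 289 + Z² (z(Z) = Z*Z + (-17)² = Z² + 289 = 289 + Z²)
z(655) - f = (289 + 655²) - 1*253724 = (289 + 429025) - 253724 = 429314 - 253724 = 175590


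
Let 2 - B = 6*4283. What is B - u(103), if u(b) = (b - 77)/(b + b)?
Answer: -2646701/103 ≈ -25696.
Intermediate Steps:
B = -25696 (B = 2 - 6*4283 = 2 - 1*25698 = 2 - 25698 = -25696)
u(b) = (-77 + b)/(2*b) (u(b) = (-77 + b)/((2*b)) = (-77 + b)*(1/(2*b)) = (-77 + b)/(2*b))
B - u(103) = -25696 - (-77 + 103)/(2*103) = -25696 - 26/(2*103) = -25696 - 1*13/103 = -25696 - 13/103 = -2646701/103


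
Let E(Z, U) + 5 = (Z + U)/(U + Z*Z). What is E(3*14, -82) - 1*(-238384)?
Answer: 200476719/841 ≈ 2.3838e+5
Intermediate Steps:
E(Z, U) = -5 + (U + Z)/(U + Z**2) (E(Z, U) = -5 + (Z + U)/(U + Z*Z) = -5 + (U + Z)/(U + Z**2))
E(3*14, -82) - 1*(-238384) = (3*14 - 5*(3*14)**2 - 4*(-82))/(-82 + (3*14)**2) - 1*(-238384) = (42 - 5*42**2 + 328)/(-82 + 42**2) + 238384 = (42 - 5*1764 + 328)/(-82 + 1764) + 238384 = (42 - 8820 + 328)/1682 + 238384 = (1/1682)*(-8450) + 238384 = -4225/841 + 238384 = 200476719/841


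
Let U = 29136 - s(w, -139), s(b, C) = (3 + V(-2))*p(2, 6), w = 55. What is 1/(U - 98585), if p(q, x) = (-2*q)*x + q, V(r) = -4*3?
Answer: -1/69647 ≈ -1.4358e-5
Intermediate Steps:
V(r) = -12
p(q, x) = q - 2*q*x (p(q, x) = -2*q*x + q = q - 2*q*x)
s(b, C) = 198 (s(b, C) = (3 - 12)*(2*(1 - 2*6)) = -18*(1 - 12) = -18*(-11) = -9*(-22) = 198)
U = 28938 (U = 29136 - 1*198 = 29136 - 198 = 28938)
1/(U - 98585) = 1/(28938 - 98585) = 1/(-69647) = -1/69647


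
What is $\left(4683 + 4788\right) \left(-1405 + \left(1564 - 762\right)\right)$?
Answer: $-5711013$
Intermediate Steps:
$\left(4683 + 4788\right) \left(-1405 + \left(1564 - 762\right)\right) = 9471 \left(-1405 + 802\right) = 9471 \left(-603\right) = -5711013$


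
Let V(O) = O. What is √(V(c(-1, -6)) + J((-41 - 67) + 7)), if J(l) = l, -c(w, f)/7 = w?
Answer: I*√94 ≈ 9.6954*I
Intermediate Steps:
c(w, f) = -7*w
√(V(c(-1, -6)) + J((-41 - 67) + 7)) = √(-7*(-1) + ((-41 - 67) + 7)) = √(7 + (-108 + 7)) = √(7 - 101) = √(-94) = I*√94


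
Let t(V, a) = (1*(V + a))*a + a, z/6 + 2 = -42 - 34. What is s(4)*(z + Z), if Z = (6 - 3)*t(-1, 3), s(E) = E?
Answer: -1764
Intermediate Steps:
z = -468 (z = -12 + 6*(-42 - 34) = -12 + 6*(-76) = -12 - 456 = -468)
t(V, a) = a + a*(V + a) (t(V, a) = (V + a)*a + a = a*(V + a) + a = a + a*(V + a))
Z = 27 (Z = (6 - 3)*(3*(1 - 1 + 3)) = 3*(3*3) = 3*9 = 27)
s(4)*(z + Z) = 4*(-468 + 27) = 4*(-441) = -1764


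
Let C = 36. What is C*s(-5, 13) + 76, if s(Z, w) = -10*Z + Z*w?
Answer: -464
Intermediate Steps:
C*s(-5, 13) + 76 = 36*(-5*(-10 + 13)) + 76 = 36*(-5*3) + 76 = 36*(-15) + 76 = -540 + 76 = -464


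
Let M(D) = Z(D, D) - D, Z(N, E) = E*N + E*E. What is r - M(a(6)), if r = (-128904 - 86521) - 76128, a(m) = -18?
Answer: -292219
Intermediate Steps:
Z(N, E) = E² + E*N (Z(N, E) = E*N + E² = E² + E*N)
M(D) = -D + 2*D² (M(D) = D*(D + D) - D = D*(2*D) - D = 2*D² - D = -D + 2*D²)
r = -291553 (r = -215425 - 76128 = -291553)
r - M(a(6)) = -291553 - (-18)*(-1 + 2*(-18)) = -291553 - (-18)*(-1 - 36) = -291553 - (-18)*(-37) = -291553 - 1*666 = -291553 - 666 = -292219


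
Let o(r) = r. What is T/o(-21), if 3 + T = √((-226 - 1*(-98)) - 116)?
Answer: ⅐ - 2*I*√61/21 ≈ 0.14286 - 0.74383*I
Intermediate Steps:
T = -3 + 2*I*√61 (T = -3 + √((-226 - 1*(-98)) - 116) = -3 + √((-226 + 98) - 116) = -3 + √(-128 - 116) = -3 + √(-244) = -3 + 2*I*√61 ≈ -3.0 + 15.62*I)
T/o(-21) = (-3 + 2*I*√61)/(-21) = (-3 + 2*I*√61)*(-1/21) = ⅐ - 2*I*√61/21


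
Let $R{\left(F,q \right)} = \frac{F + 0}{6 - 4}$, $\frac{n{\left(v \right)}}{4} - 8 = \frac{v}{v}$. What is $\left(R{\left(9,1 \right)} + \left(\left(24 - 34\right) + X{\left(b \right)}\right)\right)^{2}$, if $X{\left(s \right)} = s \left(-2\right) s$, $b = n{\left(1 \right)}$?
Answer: $\frac{26988025}{4} \approx 6.747 \cdot 10^{6}$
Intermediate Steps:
$n{\left(v \right)} = 36$ ($n{\left(v \right)} = 32 + 4 \frac{v}{v} = 32 + 4 \cdot 1 = 32 + 4 = 36$)
$b = 36$
$R{\left(F,q \right)} = \frac{F}{2}$
$X{\left(s \right)} = - 2 s^{2}$ ($X{\left(s \right)} = - 2 s s = - 2 s^{2}$)
$\left(R{\left(9,1 \right)} + \left(\left(24 - 34\right) + X{\left(b \right)}\right)\right)^{2} = \left(\frac{1}{2} \cdot 9 + \left(\left(24 - 34\right) - 2 \cdot 36^{2}\right)\right)^{2} = \left(\frac{9}{2} - 2602\right)^{2} = \left(- \frac{5195}{2}\right)^{2} = \frac{26988025}{4}$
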